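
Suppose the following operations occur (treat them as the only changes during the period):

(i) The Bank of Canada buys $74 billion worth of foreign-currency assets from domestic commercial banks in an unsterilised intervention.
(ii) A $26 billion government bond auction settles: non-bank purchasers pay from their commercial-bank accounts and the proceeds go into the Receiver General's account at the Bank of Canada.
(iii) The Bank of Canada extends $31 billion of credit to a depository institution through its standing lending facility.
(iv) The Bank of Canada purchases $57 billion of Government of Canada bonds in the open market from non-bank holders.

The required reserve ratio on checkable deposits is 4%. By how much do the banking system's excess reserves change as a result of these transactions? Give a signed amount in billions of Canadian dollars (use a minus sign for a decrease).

FX purchase $74 billion: reserves +$74B, deposits 0.
Government account inflow $26 billion: reserves −$26B, deposits −$26B.
Discount-window loan $31 billion: reserves +$31B, deposits 0.
Asset purchase (from non-banks) $57 billion: reserves +$57B, deposits +$57B.
Totals: Δreserves = +$136B, Δdeposits = +$31B.
Δrequired reserves = 4% × +$31B = +$1.24B.
Δexcess reserves = Δreserves − Δrequired = +$136B − (+$1.24B) = +$134.76 billion.

+$134.76 billion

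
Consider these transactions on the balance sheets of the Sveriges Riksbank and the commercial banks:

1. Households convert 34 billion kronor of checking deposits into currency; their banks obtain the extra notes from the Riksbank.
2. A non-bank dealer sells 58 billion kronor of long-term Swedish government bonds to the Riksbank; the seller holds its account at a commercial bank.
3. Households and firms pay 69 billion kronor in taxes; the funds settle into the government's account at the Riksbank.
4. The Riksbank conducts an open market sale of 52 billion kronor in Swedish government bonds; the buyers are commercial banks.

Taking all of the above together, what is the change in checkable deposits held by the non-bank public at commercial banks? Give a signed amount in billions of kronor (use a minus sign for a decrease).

-45 billion

Riksbank balance sheet:
  Assets:      Securities +6B
  Liabilities: Bank reserves −97B, Currency in circulation +34B, Government deposits +69B
Commercial banking system:
  Assets:      Reserves at CB −97B, Securities +52B
  Liabilities: Checkable deposits −45B
So the change in checkable deposits held by the non-bank public at commercial banks is -45 billion.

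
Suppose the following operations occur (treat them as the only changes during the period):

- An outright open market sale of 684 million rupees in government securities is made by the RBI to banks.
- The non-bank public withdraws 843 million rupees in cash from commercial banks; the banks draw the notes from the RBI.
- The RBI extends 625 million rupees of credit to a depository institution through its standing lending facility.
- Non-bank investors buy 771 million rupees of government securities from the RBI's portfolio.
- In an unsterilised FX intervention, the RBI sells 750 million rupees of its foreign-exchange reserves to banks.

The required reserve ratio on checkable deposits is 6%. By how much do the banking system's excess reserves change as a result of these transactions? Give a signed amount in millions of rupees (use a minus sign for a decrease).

OMO sale (to banks) 684 million rupees: reserves −684M, deposits 0.
Currency withdrawal 843 million rupees: reserves −843M, deposits −843M.
Discount-window loan 625 million rupees: reserves +625M, deposits 0.
Asset sale (to non-banks) 771 million rupees: reserves −771M, deposits −771M.
FX sale 750 million rupees: reserves −750M, deposits 0.
Totals: Δreserves = −2423M, Δdeposits = −1614M.
Δrequired reserves = 6% × −1614M = −96.84M.
Δexcess reserves = Δreserves − Δrequired = −2423M − (−96.84M) = -2326.16 million.

-2326.16 million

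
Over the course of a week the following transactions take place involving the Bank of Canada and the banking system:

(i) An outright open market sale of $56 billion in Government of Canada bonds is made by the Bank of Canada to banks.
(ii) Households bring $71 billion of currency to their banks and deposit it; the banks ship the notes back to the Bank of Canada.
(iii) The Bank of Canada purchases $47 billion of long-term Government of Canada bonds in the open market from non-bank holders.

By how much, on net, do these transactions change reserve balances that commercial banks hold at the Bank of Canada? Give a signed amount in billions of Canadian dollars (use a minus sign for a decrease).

OMO sale (to banks) $56 billion: the buying banks pay out of their reserve balances → −$56B.
Currency deposit $71 billion: returned notes are swapped for reserve credit → +$71B.
Asset purchase (from non-banks) $47 billion: the Bank of Canada pays by crediting reserve accounts → +$47B.
Net: −56 + 71 + 47 = +$62 billion.

+$62 billion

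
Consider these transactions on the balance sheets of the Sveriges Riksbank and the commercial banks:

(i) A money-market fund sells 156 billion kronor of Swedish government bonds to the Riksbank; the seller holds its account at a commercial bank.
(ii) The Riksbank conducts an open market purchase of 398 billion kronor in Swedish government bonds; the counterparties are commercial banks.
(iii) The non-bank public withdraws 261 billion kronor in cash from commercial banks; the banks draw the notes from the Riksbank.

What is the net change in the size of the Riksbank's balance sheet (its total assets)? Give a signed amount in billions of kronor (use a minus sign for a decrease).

Asset purchase (from non-banks) 156 billion kronor: a Riksbank asset is acquired → +156B.
OMO purchase (from banks) 398 billion kronor: a Riksbank asset is acquired → +398B.
Currency withdrawal 261 billion kronor: only the composition of liabilities changes → 0.
Net: 156 + 398 + 0 = +554 billion.

+554 billion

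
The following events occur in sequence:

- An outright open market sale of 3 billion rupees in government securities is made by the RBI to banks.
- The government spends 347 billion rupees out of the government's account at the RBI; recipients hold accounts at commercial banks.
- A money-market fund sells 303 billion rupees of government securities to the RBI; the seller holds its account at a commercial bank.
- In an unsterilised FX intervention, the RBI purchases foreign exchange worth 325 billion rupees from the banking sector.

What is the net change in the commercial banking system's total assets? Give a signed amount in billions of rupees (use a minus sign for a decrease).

+650 billion

RBI balance sheet:
  Assets:      Securities +300B, Foreign assets +325B
  Liabilities: Bank reserves +972B, Government deposits −347B
Commercial banking system:
  Assets:      Reserves at CB +972B, Securities +3B, Foreign assets −325B
  Liabilities: Checkable deposits +650B
Change in total bank assets = +650 billion.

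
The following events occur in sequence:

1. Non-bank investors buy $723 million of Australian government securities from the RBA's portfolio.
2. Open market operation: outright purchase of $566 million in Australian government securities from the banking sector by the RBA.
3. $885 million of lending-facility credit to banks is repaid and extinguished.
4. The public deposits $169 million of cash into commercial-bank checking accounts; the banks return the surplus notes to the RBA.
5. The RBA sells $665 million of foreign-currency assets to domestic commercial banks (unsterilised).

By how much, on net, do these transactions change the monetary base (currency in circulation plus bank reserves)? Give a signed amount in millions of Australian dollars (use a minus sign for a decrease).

Asset sale (to non-banks) $723 million: RBA balance sheet contracts → −$723M.
OMO purchase (from banks) $566 million: RBA balance sheet expands → +$566M.
Discount-window repayment $885 million: RBA balance sheet contracts → −$885M.
Currency deposit $169 million: just a shift between currency and reserves — both are base money → 0.
FX sale $665 million: RBA balance sheet contracts → −$665M.
Net: −723 + 566 − 885 + 0 − 665 = -$1707 million.

-$1707 million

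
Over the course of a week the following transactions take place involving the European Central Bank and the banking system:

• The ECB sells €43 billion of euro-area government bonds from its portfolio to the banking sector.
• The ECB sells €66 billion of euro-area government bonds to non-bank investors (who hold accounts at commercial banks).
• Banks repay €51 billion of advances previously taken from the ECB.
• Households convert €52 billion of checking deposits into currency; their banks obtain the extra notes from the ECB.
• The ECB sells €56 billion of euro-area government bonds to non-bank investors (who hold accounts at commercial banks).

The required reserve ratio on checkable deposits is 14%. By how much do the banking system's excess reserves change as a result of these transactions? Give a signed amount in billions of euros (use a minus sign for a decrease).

-€243.64 billion

OMO sale (to banks) €43 billion: reserves −€43B, deposits 0.
Asset sale (to non-banks) €66 billion: reserves −€66B, deposits −€66B.
Discount-window repayment €51 billion: reserves −€51B, deposits 0.
Currency withdrawal €52 billion: reserves −€52B, deposits −€52B.
Asset sale (to non-banks) €56 billion: reserves −€56B, deposits −€56B.
Totals: Δreserves = −€268B, Δdeposits = −€174B.
Δrequired reserves = 14% × −€174B = −€24.36B.
Δexcess reserves = Δreserves − Δrequired = −€268B − (−€24.36B) = -€243.64 billion.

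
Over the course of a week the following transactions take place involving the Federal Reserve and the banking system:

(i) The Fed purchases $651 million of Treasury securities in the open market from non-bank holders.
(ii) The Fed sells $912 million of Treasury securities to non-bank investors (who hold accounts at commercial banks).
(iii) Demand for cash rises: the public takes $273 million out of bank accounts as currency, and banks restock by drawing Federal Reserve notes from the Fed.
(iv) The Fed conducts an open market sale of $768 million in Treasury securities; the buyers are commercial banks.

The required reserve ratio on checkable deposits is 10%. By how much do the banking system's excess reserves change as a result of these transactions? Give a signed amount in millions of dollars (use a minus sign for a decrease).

Asset purchase (from non-banks) $651 million: reserves +$651M, deposits +$651M.
Asset sale (to non-banks) $912 million: reserves −$912M, deposits −$912M.
Currency withdrawal $273 million: reserves −$273M, deposits −$273M.
OMO sale (to banks) $768 million: reserves −$768M, deposits 0.
Totals: Δreserves = −$1302M, Δdeposits = −$534M.
Δrequired reserves = 10% × −$534M = −$53.4M.
Δexcess reserves = Δreserves − Δrequired = −$1302M − (−$53.4M) = -$1248.6 million.

-$1248.6 million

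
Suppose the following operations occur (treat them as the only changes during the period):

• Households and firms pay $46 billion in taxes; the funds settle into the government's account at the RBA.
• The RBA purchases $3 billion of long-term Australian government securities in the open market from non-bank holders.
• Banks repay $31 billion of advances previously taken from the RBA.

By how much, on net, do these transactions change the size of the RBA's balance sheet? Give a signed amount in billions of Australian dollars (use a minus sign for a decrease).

Government account inflow $46 billion: only the composition of liabilities changes → 0.
Asset purchase (from non-banks) $3 billion: an RBA asset is acquired → +$3B.
Discount-window repayment $31 billion: an RBA asset is shed → −$31B.
Net: 0 + 3 − 31 = -$28 billion.

-$28 billion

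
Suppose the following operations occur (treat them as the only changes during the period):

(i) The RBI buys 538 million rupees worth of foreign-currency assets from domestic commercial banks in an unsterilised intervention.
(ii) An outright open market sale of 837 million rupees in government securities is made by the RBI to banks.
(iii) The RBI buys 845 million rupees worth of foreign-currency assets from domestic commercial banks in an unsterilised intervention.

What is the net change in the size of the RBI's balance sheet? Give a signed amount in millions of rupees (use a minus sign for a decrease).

RBI balance sheet:
  Assets:      Securities −837M, Foreign assets +1383M
  Liabilities: Bank reserves +546M
Commercial banking system:
  Assets:      Reserves at CB +546M, Securities +837M, Foreign assets −1383M
  Liabilities: no change
Change in total RBI assets = +546 million.

+546 million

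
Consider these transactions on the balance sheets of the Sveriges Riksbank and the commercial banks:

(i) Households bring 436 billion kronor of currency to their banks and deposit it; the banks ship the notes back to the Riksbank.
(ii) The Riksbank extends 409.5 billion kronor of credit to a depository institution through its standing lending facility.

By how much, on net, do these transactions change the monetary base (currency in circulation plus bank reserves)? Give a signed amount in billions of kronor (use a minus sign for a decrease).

Riksbank balance sheet:
  Assets:      Loans to banks +409.5B
  Liabilities: Bank reserves +845.5B, Currency in circulation −436B
Commercial banking system:
  Assets:      Reserves at CB +845.5B
  Liabilities: Checkable deposits +436B, Borrowings from CB +409.5B
Monetary base = currency + reserves: −436B + (+845.5B) = +409.5 billion.

+409.5 billion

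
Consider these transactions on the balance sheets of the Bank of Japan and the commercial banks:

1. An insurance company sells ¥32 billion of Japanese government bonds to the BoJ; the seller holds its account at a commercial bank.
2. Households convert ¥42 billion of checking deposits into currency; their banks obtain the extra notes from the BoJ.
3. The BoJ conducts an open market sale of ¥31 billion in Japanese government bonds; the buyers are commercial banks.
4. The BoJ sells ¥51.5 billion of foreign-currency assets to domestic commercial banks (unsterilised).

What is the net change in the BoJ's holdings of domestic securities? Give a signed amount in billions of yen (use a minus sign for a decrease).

+¥1 billion

BoJ balance sheet:
  Assets:      Securities +¥1B, Foreign assets −¥51.5B
  Liabilities: Bank reserves −¥92.5B, Currency in circulation +¥42B
Commercial banking system:
  Assets:      Reserves at CB −¥92.5B, Securities +¥31B, Foreign assets +¥51.5B
  Liabilities: Checkable deposits −¥10B
So the change in the BoJ's holdings of domestic securities is +¥1 billion.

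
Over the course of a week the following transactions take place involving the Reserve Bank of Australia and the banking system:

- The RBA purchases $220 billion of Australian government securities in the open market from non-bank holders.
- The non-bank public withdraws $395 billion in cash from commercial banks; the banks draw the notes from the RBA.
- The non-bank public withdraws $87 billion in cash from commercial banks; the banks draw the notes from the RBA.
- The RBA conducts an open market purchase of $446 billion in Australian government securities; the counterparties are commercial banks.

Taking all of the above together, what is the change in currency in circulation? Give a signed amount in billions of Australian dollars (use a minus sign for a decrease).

Asset purchase (from non-banks) $220 billion: no currency enters or leaves circulation → 0.
Currency withdrawal $395 billion: notes leave the central bank → +$395B.
Currency withdrawal $87 billion: notes leave the central bank → +$87B.
OMO purchase (from banks) $446 billion: no currency enters or leaves circulation → 0.
Net: 0 + 395 + 87 + 0 = +$482 billion.

+$482 billion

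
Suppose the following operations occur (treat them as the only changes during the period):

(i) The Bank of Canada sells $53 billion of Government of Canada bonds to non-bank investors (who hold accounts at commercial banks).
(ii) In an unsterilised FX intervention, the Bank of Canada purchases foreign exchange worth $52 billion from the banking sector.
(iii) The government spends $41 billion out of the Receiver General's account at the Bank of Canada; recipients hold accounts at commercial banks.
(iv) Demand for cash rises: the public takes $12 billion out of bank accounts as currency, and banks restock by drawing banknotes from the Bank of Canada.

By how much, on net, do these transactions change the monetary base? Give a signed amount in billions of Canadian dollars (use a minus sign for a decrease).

Bank of Canada balance sheet:
  Assets:      Securities −$53B, Foreign assets +$52B
  Liabilities: Bank reserves +$28B, Currency in circulation +$12B, Government deposits −$41B
Commercial banking system:
  Assets:      Reserves at CB +$28B, Foreign assets −$52B
  Liabilities: Checkable deposits −$24B
Monetary base = currency + reserves: +$12B + (+$28B) = +$40 billion.

+$40 billion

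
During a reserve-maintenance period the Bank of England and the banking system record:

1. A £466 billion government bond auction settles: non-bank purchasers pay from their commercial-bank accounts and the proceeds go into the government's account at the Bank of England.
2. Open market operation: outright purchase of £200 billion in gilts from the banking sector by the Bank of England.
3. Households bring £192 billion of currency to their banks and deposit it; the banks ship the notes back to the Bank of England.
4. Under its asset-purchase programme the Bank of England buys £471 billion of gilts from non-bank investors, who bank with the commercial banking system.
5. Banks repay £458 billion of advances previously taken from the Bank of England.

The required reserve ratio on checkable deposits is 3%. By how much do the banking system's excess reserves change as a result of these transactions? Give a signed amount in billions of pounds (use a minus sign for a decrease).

-£66.91 billion

Government account inflow £466 billion: reserves −£466B, deposits −£466B.
OMO purchase (from banks) £200 billion: reserves +£200B, deposits 0.
Currency deposit £192 billion: reserves +£192B, deposits +£192B.
Asset purchase (from non-banks) £471 billion: reserves +£471B, deposits +£471B.
Discount-window repayment £458 billion: reserves −£458B, deposits 0.
Totals: Δreserves = −£61B, Δdeposits = +£197B.
Δrequired reserves = 3% × +£197B = +£5.91B.
Δexcess reserves = Δreserves − Δrequired = −£61B − (+£5.91B) = -£66.91 billion.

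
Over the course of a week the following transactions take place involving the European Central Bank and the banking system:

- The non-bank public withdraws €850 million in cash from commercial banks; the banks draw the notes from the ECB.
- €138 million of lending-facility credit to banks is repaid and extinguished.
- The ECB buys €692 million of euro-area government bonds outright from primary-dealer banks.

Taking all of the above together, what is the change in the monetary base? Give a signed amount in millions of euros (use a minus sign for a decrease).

ECB balance sheet:
  Assets:      Securities +€692M, Loans to banks −€138M
  Liabilities: Bank reserves −€296M, Currency in circulation +€850M
Monetary base = currency + reserves: +€850M + (−€296M) = +€554 million.

+€554 million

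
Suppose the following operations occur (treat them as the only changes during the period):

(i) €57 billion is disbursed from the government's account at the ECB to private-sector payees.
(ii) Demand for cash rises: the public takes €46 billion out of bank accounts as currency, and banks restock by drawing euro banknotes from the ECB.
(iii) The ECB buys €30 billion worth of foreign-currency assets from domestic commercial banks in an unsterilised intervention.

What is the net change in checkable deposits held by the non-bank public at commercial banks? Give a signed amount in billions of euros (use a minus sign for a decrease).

ECB balance sheet:
  Assets:      Foreign assets +€30B
  Liabilities: Bank reserves +€41B, Currency in circulation +€46B, Government deposits −€57B
Commercial banking system:
  Assets:      Reserves at CB +€41B, Foreign assets −€30B
  Liabilities: Checkable deposits +€11B
So the change in checkable deposits held by the non-bank public at commercial banks is +€11 billion.

+€11 billion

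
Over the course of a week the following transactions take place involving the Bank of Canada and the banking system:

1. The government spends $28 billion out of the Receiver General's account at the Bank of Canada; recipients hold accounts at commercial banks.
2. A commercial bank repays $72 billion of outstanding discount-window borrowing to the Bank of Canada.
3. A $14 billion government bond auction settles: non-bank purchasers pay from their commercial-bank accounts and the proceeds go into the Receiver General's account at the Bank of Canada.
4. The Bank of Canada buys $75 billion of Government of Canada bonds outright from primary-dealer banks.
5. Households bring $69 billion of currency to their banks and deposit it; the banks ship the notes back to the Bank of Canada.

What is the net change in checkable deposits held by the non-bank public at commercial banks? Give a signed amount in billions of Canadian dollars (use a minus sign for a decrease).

+$83 billion

Government spending $28 billion: non-bank counterparties' bank balances rise → +$28B.
Discount-window repayment $72 billion: the counterparty is a bank, so public deposits are unchanged → 0.
Government account inflow $14 billion: non-bank counterparties' bank balances fall → −$14B.
OMO purchase (from banks) $75 billion: the counterparty is a bank, so public deposits are unchanged → 0.
Currency deposit $69 billion: non-bank counterparties' bank balances rise → +$69B.
Net: 28 + 0 − 14 + 0 + 69 = +$83 billion.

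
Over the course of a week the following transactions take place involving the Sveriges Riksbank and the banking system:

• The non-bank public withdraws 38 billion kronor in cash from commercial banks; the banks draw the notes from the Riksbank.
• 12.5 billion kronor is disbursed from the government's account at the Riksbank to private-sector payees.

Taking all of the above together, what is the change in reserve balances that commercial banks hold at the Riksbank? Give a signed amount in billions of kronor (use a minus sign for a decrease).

Currency withdrawal 38 billion kronor: banks swap reserves for currency → −38B.
Government spending 12.5 billion kronor: government payments flow into bank reserve accounts → +12.5B.
Net: −38 + 12.5 = -25.5 billion.

-25.5 billion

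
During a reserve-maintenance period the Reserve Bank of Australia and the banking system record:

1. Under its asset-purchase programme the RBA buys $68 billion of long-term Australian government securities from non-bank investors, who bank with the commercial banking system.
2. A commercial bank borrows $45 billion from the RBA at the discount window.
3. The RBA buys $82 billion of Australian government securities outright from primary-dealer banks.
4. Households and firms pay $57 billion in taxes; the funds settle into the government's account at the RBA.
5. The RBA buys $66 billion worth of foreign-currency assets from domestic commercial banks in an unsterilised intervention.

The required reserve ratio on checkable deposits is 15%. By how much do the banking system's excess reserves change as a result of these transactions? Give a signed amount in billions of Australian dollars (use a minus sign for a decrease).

Asset purchase (from non-banks) $68 billion: reserves +$68B, deposits +$68B.
Discount-window loan $45 billion: reserves +$45B, deposits 0.
OMO purchase (from banks) $82 billion: reserves +$82B, deposits 0.
Government account inflow $57 billion: reserves −$57B, deposits −$57B.
FX purchase $66 billion: reserves +$66B, deposits 0.
Totals: Δreserves = +$204B, Δdeposits = +$11B.
Δrequired reserves = 15% × +$11B = +$1.65B.
Δexcess reserves = Δreserves − Δrequired = +$204B − (+$1.65B) = +$202.35 billion.

+$202.35 billion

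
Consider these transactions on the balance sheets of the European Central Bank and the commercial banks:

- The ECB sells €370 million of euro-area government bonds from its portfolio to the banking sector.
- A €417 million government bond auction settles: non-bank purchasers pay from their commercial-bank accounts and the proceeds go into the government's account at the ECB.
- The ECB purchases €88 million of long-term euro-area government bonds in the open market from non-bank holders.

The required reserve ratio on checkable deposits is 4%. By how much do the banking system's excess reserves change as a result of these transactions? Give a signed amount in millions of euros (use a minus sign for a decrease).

-€685.84 million

OMO sale (to banks) €370 million: reserves −€370M, deposits 0.
Government account inflow €417 million: reserves −€417M, deposits −€417M.
Asset purchase (from non-banks) €88 million: reserves +€88M, deposits +€88M.
Totals: Δreserves = −€699M, Δdeposits = −€329M.
Δrequired reserves = 4% × −€329M = −€13.16M.
Δexcess reserves = Δreserves − Δrequired = −€699M − (−€13.16M) = -€685.84 million.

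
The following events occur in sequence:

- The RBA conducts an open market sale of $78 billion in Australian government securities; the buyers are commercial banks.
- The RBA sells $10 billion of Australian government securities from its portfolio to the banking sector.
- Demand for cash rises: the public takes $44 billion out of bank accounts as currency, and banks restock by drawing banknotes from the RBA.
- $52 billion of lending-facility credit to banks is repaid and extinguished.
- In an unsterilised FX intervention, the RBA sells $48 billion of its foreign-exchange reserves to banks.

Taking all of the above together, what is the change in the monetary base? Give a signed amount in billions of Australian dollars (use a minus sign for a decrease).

OMO sale (to banks) $78 billion: RBA balance sheet contracts → −$78B.
OMO sale (to banks) $10 billion: RBA balance sheet contracts → −$10B.
Currency withdrawal $44 billion: just a shift between currency and reserves — both are base money → 0.
Discount-window repayment $52 billion: RBA balance sheet contracts → −$52B.
FX sale $48 billion: RBA balance sheet contracts → −$48B.
Net: −78 − 10 + 0 − 52 − 48 = -$188 billion.

-$188 billion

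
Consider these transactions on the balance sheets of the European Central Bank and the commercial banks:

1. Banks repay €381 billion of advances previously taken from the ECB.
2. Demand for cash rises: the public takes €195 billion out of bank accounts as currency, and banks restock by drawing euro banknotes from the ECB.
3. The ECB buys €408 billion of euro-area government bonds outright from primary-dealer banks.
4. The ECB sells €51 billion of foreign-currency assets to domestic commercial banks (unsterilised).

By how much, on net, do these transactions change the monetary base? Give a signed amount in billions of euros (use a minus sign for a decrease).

Discount-window repayment €381 billion: ECB balance sheet contracts → −€381B.
Currency withdrawal €195 billion: just a shift between currency and reserves — both are base money → 0.
OMO purchase (from banks) €408 billion: ECB balance sheet expands → +€408B.
FX sale €51 billion: ECB balance sheet contracts → −€51B.
Net: −381 + 0 + 408 − 51 = -€24 billion.

-€24 billion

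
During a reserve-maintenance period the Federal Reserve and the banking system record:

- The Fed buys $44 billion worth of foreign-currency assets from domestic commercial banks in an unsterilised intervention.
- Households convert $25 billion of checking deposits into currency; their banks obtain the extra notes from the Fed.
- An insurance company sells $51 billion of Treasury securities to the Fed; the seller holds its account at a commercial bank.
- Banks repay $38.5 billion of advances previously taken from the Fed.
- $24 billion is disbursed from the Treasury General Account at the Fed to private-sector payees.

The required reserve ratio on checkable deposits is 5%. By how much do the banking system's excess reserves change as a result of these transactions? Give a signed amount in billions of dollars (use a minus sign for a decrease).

FX purchase $44 billion: reserves +$44B, deposits 0.
Currency withdrawal $25 billion: reserves −$25B, deposits −$25B.
Asset purchase (from non-banks) $51 billion: reserves +$51B, deposits +$51B.
Discount-window repayment $38.5 billion: reserves −$38.5B, deposits 0.
Government spending $24 billion: reserves +$24B, deposits +$24B.
Totals: Δreserves = +$55.5B, Δdeposits = +$50B.
Δrequired reserves = 5% × +$50B = +$2.5B.
Δexcess reserves = Δreserves − Δrequired = +$55.5B − (+$2.5B) = +$53 billion.

+$53 billion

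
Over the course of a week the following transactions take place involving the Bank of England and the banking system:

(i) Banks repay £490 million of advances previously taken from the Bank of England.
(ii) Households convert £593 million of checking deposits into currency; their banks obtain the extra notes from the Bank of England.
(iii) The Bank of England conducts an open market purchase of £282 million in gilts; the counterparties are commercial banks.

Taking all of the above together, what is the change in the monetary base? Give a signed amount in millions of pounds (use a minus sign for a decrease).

Bank of England balance sheet:
  Assets:      Securities +£282M, Loans to banks −£490M
  Liabilities: Bank reserves −£801M, Currency in circulation +£593M
Commercial banking system:
  Assets:      Reserves at CB −£801M, Securities −£282M
  Liabilities: Checkable deposits −£593M, Borrowings from CB −£490M
Monetary base = currency + reserves: +£593M + (−£801M) = -£208 million.

-£208 million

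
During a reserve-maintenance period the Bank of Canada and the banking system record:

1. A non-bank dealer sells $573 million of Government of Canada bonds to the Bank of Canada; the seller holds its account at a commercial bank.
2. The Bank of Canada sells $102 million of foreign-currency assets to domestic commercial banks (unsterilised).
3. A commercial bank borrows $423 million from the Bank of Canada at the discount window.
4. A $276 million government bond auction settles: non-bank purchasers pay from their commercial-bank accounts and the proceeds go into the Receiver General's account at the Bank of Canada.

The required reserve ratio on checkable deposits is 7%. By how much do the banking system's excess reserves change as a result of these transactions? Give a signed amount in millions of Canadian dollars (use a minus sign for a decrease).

+$597.21 million

Asset purchase (from non-banks) $573 million: reserves +$573M, deposits +$573M.
FX sale $102 million: reserves −$102M, deposits 0.
Discount-window loan $423 million: reserves +$423M, deposits 0.
Government account inflow $276 million: reserves −$276M, deposits −$276M.
Totals: Δreserves = +$618M, Δdeposits = +$297M.
Δrequired reserves = 7% × +$297M = +$20.79M.
Δexcess reserves = Δreserves − Δrequired = +$618M − (+$20.79M) = +$597.21 million.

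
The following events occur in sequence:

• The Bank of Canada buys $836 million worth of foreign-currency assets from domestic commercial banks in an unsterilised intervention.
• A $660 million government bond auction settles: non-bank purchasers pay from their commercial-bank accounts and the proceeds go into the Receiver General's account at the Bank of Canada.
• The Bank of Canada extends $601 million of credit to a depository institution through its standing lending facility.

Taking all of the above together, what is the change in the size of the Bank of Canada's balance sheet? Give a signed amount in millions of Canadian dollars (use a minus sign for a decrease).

FX purchase $836 million: a Bank of Canada asset is acquired → +$836M.
Government account inflow $660 million: only the composition of liabilities changes → 0.
Discount-window loan $601 million: a Bank of Canada asset is acquired → +$601M.
Net: 836 + 0 + 601 = +$1437 million.

+$1437 million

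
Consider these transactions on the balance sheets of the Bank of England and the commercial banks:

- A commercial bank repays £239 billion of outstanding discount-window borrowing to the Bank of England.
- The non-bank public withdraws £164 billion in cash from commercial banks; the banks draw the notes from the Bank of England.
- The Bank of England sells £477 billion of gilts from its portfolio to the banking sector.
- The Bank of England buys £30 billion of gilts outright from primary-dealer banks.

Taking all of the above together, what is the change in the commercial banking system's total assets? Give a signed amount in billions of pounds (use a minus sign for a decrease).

Bank of England balance sheet:
  Assets:      Securities −£447B, Loans to banks −£239B
  Liabilities: Bank reserves −£850B, Currency in circulation +£164B
Commercial banking system:
  Assets:      Reserves at CB −£850B, Securities +£447B
  Liabilities: Checkable deposits −£164B, Borrowings from CB −£239B
Change in total bank assets = -£403 billion.

-£403 billion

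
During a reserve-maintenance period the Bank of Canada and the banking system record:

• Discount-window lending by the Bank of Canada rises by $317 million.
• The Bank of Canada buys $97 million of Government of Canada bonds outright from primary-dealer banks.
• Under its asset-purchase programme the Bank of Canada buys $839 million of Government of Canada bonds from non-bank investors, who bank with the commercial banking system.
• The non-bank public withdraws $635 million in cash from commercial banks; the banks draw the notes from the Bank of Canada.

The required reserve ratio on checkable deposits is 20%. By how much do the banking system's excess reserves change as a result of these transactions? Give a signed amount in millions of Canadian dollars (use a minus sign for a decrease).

+$577.2 million

Discount-window loan $317 million: reserves +$317M, deposits 0.
OMO purchase (from banks) $97 million: reserves +$97M, deposits 0.
Asset purchase (from non-banks) $839 million: reserves +$839M, deposits +$839M.
Currency withdrawal $635 million: reserves −$635M, deposits −$635M.
Totals: Δreserves = +$618M, Δdeposits = +$204M.
Δrequired reserves = 20% × +$204M = +$40.8M.
Δexcess reserves = Δreserves − Δrequired = +$618M − (+$40.8M) = +$577.2 million.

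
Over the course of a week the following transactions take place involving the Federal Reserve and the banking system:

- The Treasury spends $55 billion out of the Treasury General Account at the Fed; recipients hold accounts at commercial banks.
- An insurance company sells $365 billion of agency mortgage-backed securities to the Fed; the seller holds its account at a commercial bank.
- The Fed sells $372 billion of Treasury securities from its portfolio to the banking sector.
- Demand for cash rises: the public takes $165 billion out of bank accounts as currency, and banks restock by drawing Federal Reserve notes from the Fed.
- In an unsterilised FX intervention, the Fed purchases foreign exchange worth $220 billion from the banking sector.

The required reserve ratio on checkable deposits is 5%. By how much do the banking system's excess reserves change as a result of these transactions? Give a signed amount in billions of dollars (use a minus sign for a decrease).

Government spending $55 billion: reserves +$55B, deposits +$55B.
Asset purchase (from non-banks) $365 billion: reserves +$365B, deposits +$365B.
OMO sale (to banks) $372 billion: reserves −$372B, deposits 0.
Currency withdrawal $165 billion: reserves −$165B, deposits −$165B.
FX purchase $220 billion: reserves +$220B, deposits 0.
Totals: Δreserves = +$103B, Δdeposits = +$255B.
Δrequired reserves = 5% × +$255B = +$12.75B.
Δexcess reserves = Δreserves − Δrequired = +$103B − (+$12.75B) = +$90.25 billion.

+$90.25 billion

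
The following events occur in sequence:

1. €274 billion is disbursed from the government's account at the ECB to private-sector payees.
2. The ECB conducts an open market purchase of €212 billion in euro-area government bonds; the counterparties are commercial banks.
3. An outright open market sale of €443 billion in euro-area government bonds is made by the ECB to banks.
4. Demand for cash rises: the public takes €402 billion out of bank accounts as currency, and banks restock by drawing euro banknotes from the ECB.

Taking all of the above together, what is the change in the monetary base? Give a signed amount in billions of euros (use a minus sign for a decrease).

+€43 billion

ECB balance sheet:
  Assets:      Securities −€231B
  Liabilities: Bank reserves −€359B, Currency in circulation +€402B, Government deposits −€274B
Commercial banking system:
  Assets:      Reserves at CB −€359B, Securities +€231B
  Liabilities: Checkable deposits −€128B
Monetary base = currency + reserves: +€402B + (−€359B) = +€43 billion.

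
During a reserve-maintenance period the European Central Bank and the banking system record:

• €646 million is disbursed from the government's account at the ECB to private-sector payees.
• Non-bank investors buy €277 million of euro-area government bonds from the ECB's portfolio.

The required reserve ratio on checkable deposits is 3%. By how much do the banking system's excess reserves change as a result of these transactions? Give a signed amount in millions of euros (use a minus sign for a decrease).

Government spending €646 million: reserves +€646M, deposits +€646M.
Asset sale (to non-banks) €277 million: reserves −€277M, deposits −€277M.
Totals: Δreserves = +€369M, Δdeposits = +€369M.
Δrequired reserves = 3% × +€369M = +€11.07M.
Δexcess reserves = Δreserves − Δrequired = +€369M − (+€11.07M) = +€357.93 million.

+€357.93 million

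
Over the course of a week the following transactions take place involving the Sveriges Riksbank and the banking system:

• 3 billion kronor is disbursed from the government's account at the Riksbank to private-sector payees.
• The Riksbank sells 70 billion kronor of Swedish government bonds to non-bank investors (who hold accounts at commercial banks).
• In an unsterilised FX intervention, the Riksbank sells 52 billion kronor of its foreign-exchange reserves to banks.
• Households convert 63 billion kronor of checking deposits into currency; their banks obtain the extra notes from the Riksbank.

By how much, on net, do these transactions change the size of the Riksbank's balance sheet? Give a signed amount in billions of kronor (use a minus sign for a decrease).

Government spending 3 billion kronor: only the composition of liabilities changes → 0.
Asset sale (to non-banks) 70 billion kronor: a Riksbank asset is shed → −70B.
FX sale 52 billion kronor: a Riksbank asset is shed → −52B.
Currency withdrawal 63 billion kronor: only the composition of liabilities changes → 0.
Net: 0 − 70 − 52 + 0 = -122 billion.

-122 billion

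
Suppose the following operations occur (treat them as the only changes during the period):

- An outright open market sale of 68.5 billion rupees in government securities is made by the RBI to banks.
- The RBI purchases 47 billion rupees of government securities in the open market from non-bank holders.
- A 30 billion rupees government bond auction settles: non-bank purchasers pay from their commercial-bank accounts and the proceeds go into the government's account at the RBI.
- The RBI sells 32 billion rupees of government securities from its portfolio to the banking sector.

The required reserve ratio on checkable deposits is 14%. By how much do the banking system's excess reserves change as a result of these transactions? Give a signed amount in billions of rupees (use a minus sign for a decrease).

-85.88 billion

OMO sale (to banks) 68.5 billion rupees: reserves −68.5B, deposits 0.
Asset purchase (from non-banks) 47 billion rupees: reserves +47B, deposits +47B.
Government account inflow 30 billion rupees: reserves −30B, deposits −30B.
OMO sale (to banks) 32 billion rupees: reserves −32B, deposits 0.
Totals: Δreserves = −83.5B, Δdeposits = +17B.
Δrequired reserves = 14% × +17B = +2.38B.
Δexcess reserves = Δreserves − Δrequired = −83.5B − (+2.38B) = -85.88 billion.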